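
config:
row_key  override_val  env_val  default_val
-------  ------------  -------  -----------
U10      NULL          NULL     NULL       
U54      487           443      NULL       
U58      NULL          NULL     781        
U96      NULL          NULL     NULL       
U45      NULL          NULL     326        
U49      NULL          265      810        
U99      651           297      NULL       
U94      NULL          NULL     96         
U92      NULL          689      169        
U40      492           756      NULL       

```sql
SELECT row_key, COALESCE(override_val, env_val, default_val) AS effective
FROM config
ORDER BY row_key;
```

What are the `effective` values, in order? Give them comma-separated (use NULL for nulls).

NULL, 492, 326, 265, 487, 781, 689, 96, NULL, 651

row_key=U10: override_val=NULL, env_val=NULL, default_val=NULL (all NULL) → NULL
row_key=U40: override_val=492 → 492
row_key=U45: override_val=NULL, env_val=NULL, default_val=326 → 326
row_key=U49: override_val=NULL, env_val=265 → 265
row_key=U54: override_val=487 → 487
row_key=U58: override_val=NULL, env_val=NULL, default_val=781 → 781
row_key=U92: override_val=NULL, env_val=689 → 689
row_key=U94: override_val=NULL, env_val=NULL, default_val=96 → 96
row_key=U96: override_val=NULL, env_val=NULL, default_val=NULL (all NULL) → NULL
row_key=U99: override_val=651 → 651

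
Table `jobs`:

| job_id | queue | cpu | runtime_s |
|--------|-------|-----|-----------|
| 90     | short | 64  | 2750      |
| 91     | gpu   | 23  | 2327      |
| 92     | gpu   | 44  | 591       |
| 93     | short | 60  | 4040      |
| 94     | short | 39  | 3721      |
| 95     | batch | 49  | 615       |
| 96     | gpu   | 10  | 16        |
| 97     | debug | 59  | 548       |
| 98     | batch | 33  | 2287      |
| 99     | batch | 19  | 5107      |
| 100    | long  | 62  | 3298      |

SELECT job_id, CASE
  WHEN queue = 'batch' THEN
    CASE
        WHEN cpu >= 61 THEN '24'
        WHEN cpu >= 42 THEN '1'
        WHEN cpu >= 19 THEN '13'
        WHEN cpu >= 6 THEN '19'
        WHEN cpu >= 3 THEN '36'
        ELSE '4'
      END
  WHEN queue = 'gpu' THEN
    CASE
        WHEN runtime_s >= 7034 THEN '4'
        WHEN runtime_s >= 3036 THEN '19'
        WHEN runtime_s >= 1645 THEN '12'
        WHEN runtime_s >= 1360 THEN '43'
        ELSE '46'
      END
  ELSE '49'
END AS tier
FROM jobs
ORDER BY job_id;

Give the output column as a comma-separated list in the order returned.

job_id=90: queue='short' → outer ELSE → 49
job_id=91: queue='gpu' → inner[runtime_s >= 1645] → 12
job_id=92: queue='gpu' → inner[ELSE] → 46
job_id=93: queue='short' → outer ELSE → 49
job_id=94: queue='short' → outer ELSE → 49
job_id=95: queue='batch' → inner[cpu >= 42] → 1
job_id=96: queue='gpu' → inner[ELSE] → 46
job_id=97: queue='debug' → outer ELSE → 49
job_id=98: queue='batch' → inner[cpu >= 19] → 13
job_id=99: queue='batch' → inner[cpu >= 19] → 13
job_id=100: queue='long' → outer ELSE → 49

49, 12, 46, 49, 49, 1, 46, 49, 13, 13, 49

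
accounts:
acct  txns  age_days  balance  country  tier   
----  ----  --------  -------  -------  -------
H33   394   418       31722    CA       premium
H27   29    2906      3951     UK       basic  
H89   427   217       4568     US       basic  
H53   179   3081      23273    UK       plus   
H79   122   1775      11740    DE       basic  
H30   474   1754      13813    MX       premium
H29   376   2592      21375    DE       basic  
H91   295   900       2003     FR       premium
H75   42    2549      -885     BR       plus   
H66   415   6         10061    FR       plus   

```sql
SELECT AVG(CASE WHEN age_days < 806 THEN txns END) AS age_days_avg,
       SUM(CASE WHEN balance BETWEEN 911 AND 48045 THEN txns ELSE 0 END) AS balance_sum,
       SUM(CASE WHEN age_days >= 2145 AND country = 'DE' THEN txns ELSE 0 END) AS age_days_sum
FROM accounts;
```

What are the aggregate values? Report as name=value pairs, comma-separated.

[age_days_avg: age_days < 806]
acct=H33: ✓ → 394
acct=H27: ✗
acct=H89: ✓ → 427
acct=H53: ✗
acct=H79: ✗
acct=H30: ✗
acct=H29: ✗
acct=H91: ✗
acct=H75: ✗
acct=H66: ✓ → 415
age_days_avg = (394 + 427 + 415) / 3 = 412
—
[balance_sum: balance BETWEEN 911 AND 48045]
acct=H33: ✓ → 394
acct=H27: ✓ → 29
acct=H89: ✓ → 427
acct=H53: ✓ → 179
acct=H79: ✓ → 122
acct=H30: ✓ → 474
acct=H29: ✓ → 376
acct=H91: ✓ → 295
acct=H75: ✗
acct=H66: ✓ → 415
balance_sum = 394 + 29 + 427 + 179 + 122 + 474 + 376 + 295 + 415 = 2711
—
[age_days_sum: age_days >= 2145 AND country = 'DE']
acct=H33: ✗
acct=H27: ✗
acct=H89: ✗
acct=H53: ✗
acct=H79: ✗
acct=H30: ✗
acct=H29: ✓ → 376
acct=H91: ✗
acct=H75: ✗
acct=H66: ✗
age_days_sum = 376

age_days_avg=412, balance_sum=2711, age_days_sum=376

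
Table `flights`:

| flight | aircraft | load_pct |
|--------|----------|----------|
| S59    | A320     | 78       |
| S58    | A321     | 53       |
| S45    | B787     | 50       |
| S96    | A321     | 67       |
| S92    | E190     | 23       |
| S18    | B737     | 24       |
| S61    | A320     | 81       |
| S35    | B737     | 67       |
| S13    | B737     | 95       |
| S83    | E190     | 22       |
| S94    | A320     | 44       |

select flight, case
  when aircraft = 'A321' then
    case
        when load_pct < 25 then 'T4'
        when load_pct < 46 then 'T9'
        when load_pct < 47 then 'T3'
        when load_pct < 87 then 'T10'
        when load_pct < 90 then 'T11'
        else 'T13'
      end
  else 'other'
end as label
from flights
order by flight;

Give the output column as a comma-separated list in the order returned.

other, other, other, other, T10, other, other, other, other, other, T10

flight=S13: aircraft='B737' → outer ELSE → other
flight=S18: aircraft='B737' → outer ELSE → other
flight=S35: aircraft='B737' → outer ELSE → other
flight=S45: aircraft='B787' → outer ELSE → other
flight=S58: aircraft='A321' → inner[load_pct < 87] → T10
flight=S59: aircraft='A320' → outer ELSE → other
flight=S61: aircraft='A320' → outer ELSE → other
flight=S83: aircraft='E190' → outer ELSE → other
flight=S92: aircraft='E190' → outer ELSE → other
flight=S94: aircraft='A320' → outer ELSE → other
flight=S96: aircraft='A321' → inner[load_pct < 87] → T10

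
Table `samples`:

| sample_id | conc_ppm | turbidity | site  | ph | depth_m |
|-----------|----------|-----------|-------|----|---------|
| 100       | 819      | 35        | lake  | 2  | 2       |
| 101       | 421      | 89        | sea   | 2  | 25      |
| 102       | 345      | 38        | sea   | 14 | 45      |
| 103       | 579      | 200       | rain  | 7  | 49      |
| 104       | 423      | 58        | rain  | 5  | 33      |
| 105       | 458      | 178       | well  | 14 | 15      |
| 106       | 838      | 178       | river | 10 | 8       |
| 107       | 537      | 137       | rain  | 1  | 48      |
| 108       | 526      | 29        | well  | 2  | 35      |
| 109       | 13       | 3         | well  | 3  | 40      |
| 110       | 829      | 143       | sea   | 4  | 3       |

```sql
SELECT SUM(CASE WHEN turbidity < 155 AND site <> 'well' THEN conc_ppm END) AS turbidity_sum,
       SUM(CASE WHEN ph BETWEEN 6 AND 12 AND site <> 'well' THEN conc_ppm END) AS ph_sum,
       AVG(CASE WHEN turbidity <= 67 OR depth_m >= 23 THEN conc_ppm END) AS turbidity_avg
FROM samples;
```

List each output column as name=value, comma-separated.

[turbidity_sum: turbidity < 155 AND site <> 'well']
sample_id=100: ✓ → 819
sample_id=101: ✓ → 421
sample_id=102: ✓ → 345
sample_id=103: ✗
sample_id=104: ✓ → 423
sample_id=105: ✗
sample_id=106: ✗
sample_id=107: ✓ → 537
sample_id=108: ✗
sample_id=109: ✗
sample_id=110: ✓ → 829
turbidity_sum = 819 + 421 + 345 + 423 + 537 + 829 = 3374
—
[ph_sum: ph BETWEEN 6 AND 12 AND site <> 'well']
sample_id=100: ✗
sample_id=101: ✗
sample_id=102: ✗
sample_id=103: ✓ → 579
sample_id=104: ✗
sample_id=105: ✗
sample_id=106: ✓ → 838
sample_id=107: ✗
sample_id=108: ✗
sample_id=109: ✗
sample_id=110: ✗
ph_sum = 579 + 838 = 1417
—
[turbidity_avg: turbidity <= 67 OR depth_m >= 23]
sample_id=100: ✓ → 819
sample_id=101: ✓ → 421
sample_id=102: ✓ → 345
sample_id=103: ✓ → 579
sample_id=104: ✓ → 423
sample_id=105: ✗
sample_id=106: ✗
sample_id=107: ✓ → 537
sample_id=108: ✓ → 526
sample_id=109: ✓ → 13
sample_id=110: ✗
turbidity_avg = (819 + 421 + 345 + 579 + 423 + 537 + 526 + 13) / 8 = 457.875

turbidity_sum=3374, ph_sum=1417, turbidity_avg=457.875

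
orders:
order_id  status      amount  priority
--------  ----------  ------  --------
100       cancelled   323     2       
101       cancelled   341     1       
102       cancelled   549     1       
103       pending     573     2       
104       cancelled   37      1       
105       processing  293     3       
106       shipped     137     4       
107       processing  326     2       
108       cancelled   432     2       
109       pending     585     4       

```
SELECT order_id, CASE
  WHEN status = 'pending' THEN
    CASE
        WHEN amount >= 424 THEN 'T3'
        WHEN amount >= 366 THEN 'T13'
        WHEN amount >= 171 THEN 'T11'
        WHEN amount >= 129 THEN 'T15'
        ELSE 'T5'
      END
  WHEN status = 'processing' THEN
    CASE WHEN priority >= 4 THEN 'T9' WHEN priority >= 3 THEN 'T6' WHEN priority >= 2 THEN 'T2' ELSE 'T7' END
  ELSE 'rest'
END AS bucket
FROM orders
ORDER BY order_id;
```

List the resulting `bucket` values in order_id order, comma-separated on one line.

rest, rest, rest, T3, rest, T6, rest, T2, rest, T3

order_id=100: status='cancelled' → outer ELSE → rest
order_id=101: status='cancelled' → outer ELSE → rest
order_id=102: status='cancelled' → outer ELSE → rest
order_id=103: status='pending' → inner[amount >= 424] → T3
order_id=104: status='cancelled' → outer ELSE → rest
order_id=105: status='processing' → inner[priority >= 3] → T6
order_id=106: status='shipped' → outer ELSE → rest
order_id=107: status='processing' → inner[priority >= 2] → T2
order_id=108: status='cancelled' → outer ELSE → rest
order_id=109: status='pending' → inner[amount >= 424] → T3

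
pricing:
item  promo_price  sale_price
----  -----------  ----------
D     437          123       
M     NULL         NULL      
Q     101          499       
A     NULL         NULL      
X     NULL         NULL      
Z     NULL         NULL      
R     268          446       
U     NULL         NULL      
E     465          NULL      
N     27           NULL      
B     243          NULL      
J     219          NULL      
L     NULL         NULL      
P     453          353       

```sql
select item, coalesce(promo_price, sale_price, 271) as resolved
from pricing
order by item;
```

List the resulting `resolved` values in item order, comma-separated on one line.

271, 243, 437, 465, 219, 271, 271, 27, 453, 101, 268, 271, 271, 271

item=A: promo_price=NULL, sale_price=NULL, → literal 271 → 271
item=B: promo_price=243 → 243
item=D: promo_price=437 → 437
item=E: promo_price=465 → 465
item=J: promo_price=219 → 219
item=L: promo_price=NULL, sale_price=NULL, → literal 271 → 271
item=M: promo_price=NULL, sale_price=NULL, → literal 271 → 271
item=N: promo_price=27 → 27
item=P: promo_price=453 → 453
item=Q: promo_price=101 → 101
item=R: promo_price=268 → 268
item=U: promo_price=NULL, sale_price=NULL, → literal 271 → 271
item=X: promo_price=NULL, sale_price=NULL, → literal 271 → 271
item=Z: promo_price=NULL, sale_price=NULL, → literal 271 → 271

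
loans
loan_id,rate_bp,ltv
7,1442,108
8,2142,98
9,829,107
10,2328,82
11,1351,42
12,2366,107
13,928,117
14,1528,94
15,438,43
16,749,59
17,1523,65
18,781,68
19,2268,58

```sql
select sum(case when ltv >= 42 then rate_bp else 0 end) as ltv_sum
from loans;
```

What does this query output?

18673

loan_id=7: ✓ → 1442
loan_id=8: ✓ → 2142
loan_id=9: ✓ → 829
loan_id=10: ✓ → 2328
loan_id=11: ✓ → 1351
loan_id=12: ✓ → 2366
loan_id=13: ✓ → 928
loan_id=14: ✓ → 1528
loan_id=15: ✓ → 438
loan_id=16: ✓ → 749
loan_id=17: ✓ → 1523
loan_id=18: ✓ → 781
loan_id=19: ✓ → 2268
ltv_sum = 1442 + 2142 + 829 + 2328 + 1351 + 2366 + 928 + 1528 + 438 + 749 + 1523 + 781 + 2268 = 18673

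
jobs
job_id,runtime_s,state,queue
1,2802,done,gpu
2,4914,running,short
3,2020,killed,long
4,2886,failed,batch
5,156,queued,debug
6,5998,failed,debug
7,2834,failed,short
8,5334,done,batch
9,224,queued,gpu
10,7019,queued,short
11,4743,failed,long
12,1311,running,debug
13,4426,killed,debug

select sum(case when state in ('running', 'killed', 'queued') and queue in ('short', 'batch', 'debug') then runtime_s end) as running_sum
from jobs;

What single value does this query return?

job_id=1: ✗
job_id=2: ✓ → 4914
job_id=3: ✗
job_id=4: ✗
job_id=5: ✓ → 156
job_id=6: ✗
job_id=7: ✗
job_id=8: ✗
job_id=9: ✗
job_id=10: ✓ → 7019
job_id=11: ✗
job_id=12: ✓ → 1311
job_id=13: ✓ → 4426
running_sum = 4914 + 156 + 7019 + 1311 + 4426 = 17826

17826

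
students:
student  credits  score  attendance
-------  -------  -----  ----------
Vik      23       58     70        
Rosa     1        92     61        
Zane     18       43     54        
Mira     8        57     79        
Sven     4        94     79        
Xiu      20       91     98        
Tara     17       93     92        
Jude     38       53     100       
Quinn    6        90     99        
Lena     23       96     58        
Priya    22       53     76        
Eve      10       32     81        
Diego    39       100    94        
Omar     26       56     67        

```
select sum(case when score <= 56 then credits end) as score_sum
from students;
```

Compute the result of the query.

student=Vik: ✗
student=Rosa: ✗
student=Zane: ✓ → 18
student=Mira: ✗
student=Sven: ✗
student=Xiu: ✗
student=Tara: ✗
student=Jude: ✓ → 38
student=Quinn: ✗
student=Lena: ✗
student=Priya: ✓ → 22
student=Eve: ✓ → 10
student=Diego: ✗
student=Omar: ✓ → 26
score_sum = 18 + 38 + 22 + 10 + 26 = 114

114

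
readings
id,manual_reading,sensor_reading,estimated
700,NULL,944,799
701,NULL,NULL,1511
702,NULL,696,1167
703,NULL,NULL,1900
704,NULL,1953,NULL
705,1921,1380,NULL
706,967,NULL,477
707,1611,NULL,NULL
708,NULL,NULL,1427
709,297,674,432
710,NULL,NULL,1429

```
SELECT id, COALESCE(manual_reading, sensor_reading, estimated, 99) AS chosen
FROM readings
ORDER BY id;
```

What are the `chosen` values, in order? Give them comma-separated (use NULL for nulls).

944, 1511, 696, 1900, 1953, 1921, 967, 1611, 1427, 297, 1429

id=700: manual_reading=NULL, sensor_reading=944 → 944
id=701: manual_reading=NULL, sensor_reading=NULL, estimated=1511 → 1511
id=702: manual_reading=NULL, sensor_reading=696 → 696
id=703: manual_reading=NULL, sensor_reading=NULL, estimated=1900 → 1900
id=704: manual_reading=NULL, sensor_reading=1953 → 1953
id=705: manual_reading=1921 → 1921
id=706: manual_reading=967 → 967
id=707: manual_reading=1611 → 1611
id=708: manual_reading=NULL, sensor_reading=NULL, estimated=1427 → 1427
id=709: manual_reading=297 → 297
id=710: manual_reading=NULL, sensor_reading=NULL, estimated=1429 → 1429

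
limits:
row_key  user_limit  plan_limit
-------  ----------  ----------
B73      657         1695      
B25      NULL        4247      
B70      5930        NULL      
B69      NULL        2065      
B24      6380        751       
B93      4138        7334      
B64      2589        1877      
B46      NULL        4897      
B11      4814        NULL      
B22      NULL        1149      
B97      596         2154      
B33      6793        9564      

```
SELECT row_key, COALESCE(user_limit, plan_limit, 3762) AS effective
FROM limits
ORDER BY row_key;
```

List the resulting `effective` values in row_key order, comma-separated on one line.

row_key=B11: user_limit=4814 → 4814
row_key=B22: user_limit=NULL, plan_limit=1149 → 1149
row_key=B24: user_limit=6380 → 6380
row_key=B25: user_limit=NULL, plan_limit=4247 → 4247
row_key=B33: user_limit=6793 → 6793
row_key=B46: user_limit=NULL, plan_limit=4897 → 4897
row_key=B64: user_limit=2589 → 2589
row_key=B69: user_limit=NULL, plan_limit=2065 → 2065
row_key=B70: user_limit=5930 → 5930
row_key=B73: user_limit=657 → 657
row_key=B93: user_limit=4138 → 4138
row_key=B97: user_limit=596 → 596

4814, 1149, 6380, 4247, 6793, 4897, 2589, 2065, 5930, 657, 4138, 596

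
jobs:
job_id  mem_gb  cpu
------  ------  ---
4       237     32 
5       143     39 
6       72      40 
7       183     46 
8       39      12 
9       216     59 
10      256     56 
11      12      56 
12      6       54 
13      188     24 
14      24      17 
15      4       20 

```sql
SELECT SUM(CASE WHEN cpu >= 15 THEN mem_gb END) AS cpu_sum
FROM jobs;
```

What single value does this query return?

1341

job_id=4: ✓ → 237
job_id=5: ✓ → 143
job_id=6: ✓ → 72
job_id=7: ✓ → 183
job_id=8: ✗
job_id=9: ✓ → 216
job_id=10: ✓ → 256
job_id=11: ✓ → 12
job_id=12: ✓ → 6
job_id=13: ✓ → 188
job_id=14: ✓ → 24
job_id=15: ✓ → 4
cpu_sum = 237 + 143 + 72 + 183 + 216 + 256 + 12 + 6 + 188 + 24 + 4 = 1341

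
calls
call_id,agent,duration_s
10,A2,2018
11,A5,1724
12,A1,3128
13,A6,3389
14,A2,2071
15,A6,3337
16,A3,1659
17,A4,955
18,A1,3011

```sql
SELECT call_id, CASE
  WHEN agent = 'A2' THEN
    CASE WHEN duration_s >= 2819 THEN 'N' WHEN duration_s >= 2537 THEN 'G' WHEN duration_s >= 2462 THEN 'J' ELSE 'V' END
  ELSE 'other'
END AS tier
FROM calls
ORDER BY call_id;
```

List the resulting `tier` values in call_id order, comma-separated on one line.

V, other, other, other, V, other, other, other, other

call_id=10: agent='A2' → inner[ELSE] → V
call_id=11: agent='A5' → outer ELSE → other
call_id=12: agent='A1' → outer ELSE → other
call_id=13: agent='A6' → outer ELSE → other
call_id=14: agent='A2' → inner[ELSE] → V
call_id=15: agent='A6' → outer ELSE → other
call_id=16: agent='A3' → outer ELSE → other
call_id=17: agent='A4' → outer ELSE → other
call_id=18: agent='A1' → outer ELSE → other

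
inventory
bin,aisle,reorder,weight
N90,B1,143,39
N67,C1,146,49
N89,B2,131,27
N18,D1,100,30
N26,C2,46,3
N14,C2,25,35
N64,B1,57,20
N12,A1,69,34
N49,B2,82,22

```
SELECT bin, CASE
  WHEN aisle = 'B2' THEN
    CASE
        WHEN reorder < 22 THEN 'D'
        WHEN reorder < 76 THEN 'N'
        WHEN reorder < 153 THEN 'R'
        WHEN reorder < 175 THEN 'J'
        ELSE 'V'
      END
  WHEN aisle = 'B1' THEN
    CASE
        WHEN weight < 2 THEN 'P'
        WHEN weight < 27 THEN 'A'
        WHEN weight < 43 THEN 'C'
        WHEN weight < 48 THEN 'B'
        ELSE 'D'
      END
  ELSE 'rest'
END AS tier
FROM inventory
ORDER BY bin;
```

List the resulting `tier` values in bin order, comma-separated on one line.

rest, rest, rest, rest, R, A, rest, R, C

bin=N12: aisle='A1' → outer ELSE → rest
bin=N14: aisle='C2' → outer ELSE → rest
bin=N18: aisle='D1' → outer ELSE → rest
bin=N26: aisle='C2' → outer ELSE → rest
bin=N49: aisle='B2' → inner[reorder < 153] → R
bin=N64: aisle='B1' → inner[weight < 27] → A
bin=N67: aisle='C1' → outer ELSE → rest
bin=N89: aisle='B2' → inner[reorder < 153] → R
bin=N90: aisle='B1' → inner[weight < 43] → C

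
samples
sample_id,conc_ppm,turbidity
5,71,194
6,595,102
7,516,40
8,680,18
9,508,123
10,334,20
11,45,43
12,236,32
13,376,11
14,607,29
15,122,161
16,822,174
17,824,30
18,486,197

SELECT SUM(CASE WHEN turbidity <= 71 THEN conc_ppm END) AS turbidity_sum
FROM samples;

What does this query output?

sample_id=5: ✗
sample_id=6: ✗
sample_id=7: ✓ → 516
sample_id=8: ✓ → 680
sample_id=9: ✗
sample_id=10: ✓ → 334
sample_id=11: ✓ → 45
sample_id=12: ✓ → 236
sample_id=13: ✓ → 376
sample_id=14: ✓ → 607
sample_id=15: ✗
sample_id=16: ✗
sample_id=17: ✓ → 824
sample_id=18: ✗
turbidity_sum = 516 + 680 + 334 + 45 + 236 + 376 + 607 + 824 = 3618

3618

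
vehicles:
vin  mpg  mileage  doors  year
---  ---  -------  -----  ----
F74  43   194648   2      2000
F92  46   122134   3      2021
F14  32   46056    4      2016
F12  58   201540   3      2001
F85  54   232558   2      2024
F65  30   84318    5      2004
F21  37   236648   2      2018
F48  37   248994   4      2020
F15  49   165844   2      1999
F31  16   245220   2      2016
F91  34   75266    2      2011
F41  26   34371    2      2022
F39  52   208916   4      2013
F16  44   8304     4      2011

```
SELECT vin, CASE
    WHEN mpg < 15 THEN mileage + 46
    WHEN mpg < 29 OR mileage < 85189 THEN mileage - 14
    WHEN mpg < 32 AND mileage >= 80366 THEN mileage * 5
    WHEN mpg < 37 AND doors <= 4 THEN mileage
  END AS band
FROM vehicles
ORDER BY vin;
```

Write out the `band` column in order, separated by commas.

NULL, 46042, NULL, 8290, NULL, 245206, NULL, 34357, NULL, 84304, NULL, NULL, 75252, NULL

vin=F12: (no match → NULL) → NULL
vin=F14: mpg < 29 OR mileage < 85189 → 46042
vin=F15: (no match → NULL) → NULL
vin=F16: mpg < 29 OR mileage < 85189 → 8290
vin=F21: (no match → NULL) → NULL
vin=F31: mpg < 29 OR mileage < 85189 → 245206
vin=F39: (no match → NULL) → NULL
vin=F41: mpg < 29 OR mileage < 85189 → 34357
vin=F48: (no match → NULL) → NULL
vin=F65: mpg < 29 OR mileage < 85189 → 84304
vin=F74: (no match → NULL) → NULL
vin=F85: (no match → NULL) → NULL
vin=F91: mpg < 29 OR mileage < 85189 → 75252
vin=F92: (no match → NULL) → NULL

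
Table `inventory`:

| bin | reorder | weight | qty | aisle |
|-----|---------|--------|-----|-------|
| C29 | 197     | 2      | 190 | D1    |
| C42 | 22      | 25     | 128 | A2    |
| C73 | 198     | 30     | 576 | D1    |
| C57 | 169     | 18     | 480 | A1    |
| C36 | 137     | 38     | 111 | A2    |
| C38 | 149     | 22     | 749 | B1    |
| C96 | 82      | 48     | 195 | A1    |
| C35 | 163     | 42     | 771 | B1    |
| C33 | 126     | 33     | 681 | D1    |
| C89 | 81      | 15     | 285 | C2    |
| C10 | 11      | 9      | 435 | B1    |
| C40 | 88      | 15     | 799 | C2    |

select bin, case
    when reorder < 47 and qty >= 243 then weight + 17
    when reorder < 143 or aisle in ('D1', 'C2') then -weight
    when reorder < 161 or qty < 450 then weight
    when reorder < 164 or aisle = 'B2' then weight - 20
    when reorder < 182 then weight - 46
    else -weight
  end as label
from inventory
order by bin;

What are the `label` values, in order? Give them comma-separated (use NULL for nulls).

26, -2, -33, 22, -38, 22, -15, -25, -28, -30, -15, -48

bin=C10: reorder < 47 and qty >= 243 → 26
bin=C29: reorder < 143 or aisle in ('D1', 'C2') → -2
bin=C33: reorder < 143 or aisle in ('D1', 'C2') → -33
bin=C35: reorder < 164 or aisle = 'B2' → 22
bin=C36: reorder < 143 or aisle in ('D1', 'C2') → -38
bin=C38: reorder < 161 or qty < 450 → 22
bin=C40: reorder < 143 or aisle in ('D1', 'C2') → -15
bin=C42: reorder < 143 or aisle in ('D1', 'C2') → -25
bin=C57: reorder < 182 → -28
bin=C73: reorder < 143 or aisle in ('D1', 'C2') → -30
bin=C89: reorder < 143 or aisle in ('D1', 'C2') → -15
bin=C96: reorder < 143 or aisle in ('D1', 'C2') → -48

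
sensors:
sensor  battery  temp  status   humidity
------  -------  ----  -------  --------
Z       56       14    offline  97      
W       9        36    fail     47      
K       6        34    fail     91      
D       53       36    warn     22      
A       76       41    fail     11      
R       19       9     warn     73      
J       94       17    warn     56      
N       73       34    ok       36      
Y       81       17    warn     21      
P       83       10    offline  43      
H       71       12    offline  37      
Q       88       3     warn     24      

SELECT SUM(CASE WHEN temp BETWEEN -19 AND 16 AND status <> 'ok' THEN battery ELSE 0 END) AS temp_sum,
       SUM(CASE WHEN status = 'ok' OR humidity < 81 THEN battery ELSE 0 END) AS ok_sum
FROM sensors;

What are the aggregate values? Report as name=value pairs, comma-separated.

temp_sum=317, ok_sum=647

[temp_sum: temp BETWEEN -19 AND 16 AND status <> 'ok']
sensor=Z: ✓ → 56
sensor=W: ✗
sensor=K: ✗
sensor=D: ✗
sensor=A: ✗
sensor=R: ✓ → 19
sensor=J: ✗
sensor=N: ✗
sensor=Y: ✗
sensor=P: ✓ → 83
sensor=H: ✓ → 71
sensor=Q: ✓ → 88
temp_sum = 56 + 19 + 83 + 71 + 88 = 317
—
[ok_sum: status = 'ok' OR humidity < 81]
sensor=Z: ✗
sensor=W: ✓ → 9
sensor=K: ✗
sensor=D: ✓ → 53
sensor=A: ✓ → 76
sensor=R: ✓ → 19
sensor=J: ✓ → 94
sensor=N: ✓ → 73
sensor=Y: ✓ → 81
sensor=P: ✓ → 83
sensor=H: ✓ → 71
sensor=Q: ✓ → 88
ok_sum = 9 + 53 + 76 + 19 + 94 + 73 + 81 + 83 + 71 + 88 = 647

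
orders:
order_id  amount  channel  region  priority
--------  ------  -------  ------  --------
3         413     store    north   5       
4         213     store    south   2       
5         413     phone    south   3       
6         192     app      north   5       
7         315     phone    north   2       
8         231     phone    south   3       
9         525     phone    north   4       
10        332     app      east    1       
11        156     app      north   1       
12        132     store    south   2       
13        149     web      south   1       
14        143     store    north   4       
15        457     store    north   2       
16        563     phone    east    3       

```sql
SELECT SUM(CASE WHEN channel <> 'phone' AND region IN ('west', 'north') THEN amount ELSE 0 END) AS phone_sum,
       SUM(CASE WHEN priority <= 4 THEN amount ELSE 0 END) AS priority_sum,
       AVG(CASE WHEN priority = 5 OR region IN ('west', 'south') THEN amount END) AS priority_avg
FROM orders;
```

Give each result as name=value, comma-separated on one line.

[phone_sum: channel <> 'phone' AND region IN ('west', 'north')]
order_id=3: ✓ → 413
order_id=4: ✗
order_id=5: ✗
order_id=6: ✓ → 192
order_id=7: ✗
order_id=8: ✗
order_id=9: ✗
order_id=10: ✗
order_id=11: ✓ → 156
order_id=12: ✗
order_id=13: ✗
order_id=14: ✓ → 143
order_id=15: ✓ → 457
order_id=16: ✗
phone_sum = 413 + 192 + 156 + 143 + 457 = 1361
—
[priority_sum: priority <= 4]
order_id=3: ✗
order_id=4: ✓ → 213
order_id=5: ✓ → 413
order_id=6: ✗
order_id=7: ✓ → 315
order_id=8: ✓ → 231
order_id=9: ✓ → 525
order_id=10: ✓ → 332
order_id=11: ✓ → 156
order_id=12: ✓ → 132
order_id=13: ✓ → 149
order_id=14: ✓ → 143
order_id=15: ✓ → 457
order_id=16: ✓ → 563
priority_sum = 213 + 413 + 315 + 231 + 525 + 332 + 156 + 132 + 149 + 143 + 457 + 563 = 3629
—
[priority_avg: priority = 5 OR region IN ('west', 'south')]
order_id=3: ✓ → 413
order_id=4: ✓ → 213
order_id=5: ✓ → 413
order_id=6: ✓ → 192
order_id=7: ✗
order_id=8: ✓ → 231
order_id=9: ✗
order_id=10: ✗
order_id=11: ✗
order_id=12: ✓ → 132
order_id=13: ✓ → 149
order_id=14: ✗
order_id=15: ✗
order_id=16: ✗
priority_avg = (413 + 213 + 413 + 192 + 231 + 132 + 149) / 7 = 249

phone_sum=1361, priority_sum=3629, priority_avg=249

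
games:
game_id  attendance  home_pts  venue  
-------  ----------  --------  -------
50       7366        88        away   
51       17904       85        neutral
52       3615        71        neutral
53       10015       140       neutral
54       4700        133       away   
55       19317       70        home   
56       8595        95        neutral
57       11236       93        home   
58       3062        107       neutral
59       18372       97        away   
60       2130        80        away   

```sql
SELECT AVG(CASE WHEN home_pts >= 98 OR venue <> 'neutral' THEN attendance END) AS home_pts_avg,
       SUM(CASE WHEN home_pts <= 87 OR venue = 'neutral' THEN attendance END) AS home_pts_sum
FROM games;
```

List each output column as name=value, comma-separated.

[home_pts_avg: home_pts >= 98 OR venue <> 'neutral']
game_id=50: ✓ → 7366
game_id=51: ✗
game_id=52: ✗
game_id=53: ✓ → 10015
game_id=54: ✓ → 4700
game_id=55: ✓ → 19317
game_id=56: ✗
game_id=57: ✓ → 11236
game_id=58: ✓ → 3062
game_id=59: ✓ → 18372
game_id=60: ✓ → 2130
home_pts_avg = (7366 + 10015 + 4700 + 19317 + 11236 + 3062 + 18372 + 2130) / 8 = 9524.75
—
[home_pts_sum: home_pts <= 87 OR venue = 'neutral']
game_id=50: ✗
game_id=51: ✓ → 17904
game_id=52: ✓ → 3615
game_id=53: ✓ → 10015
game_id=54: ✗
game_id=55: ✓ → 19317
game_id=56: ✓ → 8595
game_id=57: ✗
game_id=58: ✓ → 3062
game_id=59: ✗
game_id=60: ✓ → 2130
home_pts_sum = 17904 + 3615 + 10015 + 19317 + 8595 + 3062 + 2130 = 64638

home_pts_avg=9524.75, home_pts_sum=64638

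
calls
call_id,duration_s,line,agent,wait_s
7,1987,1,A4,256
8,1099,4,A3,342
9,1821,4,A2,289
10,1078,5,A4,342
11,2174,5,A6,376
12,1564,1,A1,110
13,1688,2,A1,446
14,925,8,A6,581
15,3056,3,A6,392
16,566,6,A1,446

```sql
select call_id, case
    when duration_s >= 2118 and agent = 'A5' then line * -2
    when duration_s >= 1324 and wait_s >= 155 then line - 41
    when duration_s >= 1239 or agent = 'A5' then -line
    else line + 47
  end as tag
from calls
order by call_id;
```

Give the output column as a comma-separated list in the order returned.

-40, 51, -37, 52, -36, -1, -39, 55, -38, 53

call_id=7: duration_s >= 1324 and wait_s >= 155 → -40
call_id=8: ELSE → 51
call_id=9: duration_s >= 1324 and wait_s >= 155 → -37
call_id=10: ELSE → 52
call_id=11: duration_s >= 1324 and wait_s >= 155 → -36
call_id=12: duration_s >= 1239 or agent = 'A5' → -1
call_id=13: duration_s >= 1324 and wait_s >= 155 → -39
call_id=14: ELSE → 55
call_id=15: duration_s >= 1324 and wait_s >= 155 → -38
call_id=16: ELSE → 53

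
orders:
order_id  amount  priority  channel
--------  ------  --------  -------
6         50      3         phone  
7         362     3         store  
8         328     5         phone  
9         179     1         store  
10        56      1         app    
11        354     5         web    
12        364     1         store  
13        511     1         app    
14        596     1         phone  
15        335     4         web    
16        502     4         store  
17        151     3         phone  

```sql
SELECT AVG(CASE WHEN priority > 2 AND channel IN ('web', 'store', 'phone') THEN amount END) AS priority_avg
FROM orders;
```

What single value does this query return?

297.4285714286

order_id=6: ✓ → 50
order_id=7: ✓ → 362
order_id=8: ✓ → 328
order_id=9: ✗
order_id=10: ✗
order_id=11: ✓ → 354
order_id=12: ✗
order_id=13: ✗
order_id=14: ✗
order_id=15: ✓ → 335
order_id=16: ✓ → 502
order_id=17: ✓ → 151
priority_avg = (50 + 362 + 328 + 354 + 335 + 502 + 151) / 7 = 297.4285714286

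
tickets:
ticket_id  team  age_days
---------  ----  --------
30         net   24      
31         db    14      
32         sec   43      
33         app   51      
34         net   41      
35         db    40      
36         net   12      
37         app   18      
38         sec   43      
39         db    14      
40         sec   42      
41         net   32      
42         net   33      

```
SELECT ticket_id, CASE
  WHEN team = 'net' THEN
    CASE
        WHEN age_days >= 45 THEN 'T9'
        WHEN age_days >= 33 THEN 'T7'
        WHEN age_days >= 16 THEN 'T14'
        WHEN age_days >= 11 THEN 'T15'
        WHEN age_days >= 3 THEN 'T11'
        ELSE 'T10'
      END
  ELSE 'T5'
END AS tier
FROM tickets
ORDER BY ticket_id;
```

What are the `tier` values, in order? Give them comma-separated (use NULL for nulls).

ticket_id=30: team='net' → inner[age_days >= 16] → T14
ticket_id=31: team='db' → outer ELSE → T5
ticket_id=32: team='sec' → outer ELSE → T5
ticket_id=33: team='app' → outer ELSE → T5
ticket_id=34: team='net' → inner[age_days >= 33] → T7
ticket_id=35: team='db' → outer ELSE → T5
ticket_id=36: team='net' → inner[age_days >= 11] → T15
ticket_id=37: team='app' → outer ELSE → T5
ticket_id=38: team='sec' → outer ELSE → T5
ticket_id=39: team='db' → outer ELSE → T5
ticket_id=40: team='sec' → outer ELSE → T5
ticket_id=41: team='net' → inner[age_days >= 16] → T14
ticket_id=42: team='net' → inner[age_days >= 33] → T7

T14, T5, T5, T5, T7, T5, T15, T5, T5, T5, T5, T14, T7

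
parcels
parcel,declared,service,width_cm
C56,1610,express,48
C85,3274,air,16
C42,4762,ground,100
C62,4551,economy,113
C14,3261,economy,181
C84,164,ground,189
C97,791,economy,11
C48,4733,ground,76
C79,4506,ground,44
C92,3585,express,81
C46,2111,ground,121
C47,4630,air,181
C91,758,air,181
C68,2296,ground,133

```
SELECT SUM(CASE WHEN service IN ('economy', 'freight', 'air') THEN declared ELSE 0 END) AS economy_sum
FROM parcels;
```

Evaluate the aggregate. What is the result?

parcel=C56: ✗
parcel=C85: ✓ → 3274
parcel=C42: ✗
parcel=C62: ✓ → 4551
parcel=C14: ✓ → 3261
parcel=C84: ✗
parcel=C97: ✓ → 791
parcel=C48: ✗
parcel=C79: ✗
parcel=C92: ✗
parcel=C46: ✗
parcel=C47: ✓ → 4630
parcel=C91: ✓ → 758
parcel=C68: ✗
economy_sum = 3274 + 4551 + 3261 + 791 + 4630 + 758 = 17265

17265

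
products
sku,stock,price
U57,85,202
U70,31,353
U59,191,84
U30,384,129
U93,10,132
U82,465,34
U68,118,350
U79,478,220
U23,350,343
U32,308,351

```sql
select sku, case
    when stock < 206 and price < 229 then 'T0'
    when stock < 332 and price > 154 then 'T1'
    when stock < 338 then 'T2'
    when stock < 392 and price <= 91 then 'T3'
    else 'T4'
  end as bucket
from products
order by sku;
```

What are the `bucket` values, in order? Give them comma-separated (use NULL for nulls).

T4, T4, T1, T0, T0, T1, T1, T4, T4, T0

sku=U23: ELSE → T4
sku=U30: ELSE → T4
sku=U32: stock < 332 and price > 154 → T1
sku=U57: stock < 206 and price < 229 → T0
sku=U59: stock < 206 and price < 229 → T0
sku=U68: stock < 332 and price > 154 → T1
sku=U70: stock < 332 and price > 154 → T1
sku=U79: ELSE → T4
sku=U82: ELSE → T4
sku=U93: stock < 206 and price < 229 → T0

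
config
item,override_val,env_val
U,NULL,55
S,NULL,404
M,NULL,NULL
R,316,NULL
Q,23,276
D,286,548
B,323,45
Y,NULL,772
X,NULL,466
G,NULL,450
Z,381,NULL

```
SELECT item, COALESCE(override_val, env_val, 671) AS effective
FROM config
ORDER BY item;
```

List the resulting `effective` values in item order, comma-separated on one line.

323, 286, 450, 671, 23, 316, 404, 55, 466, 772, 381

item=B: override_val=323 → 323
item=D: override_val=286 → 286
item=G: override_val=NULL, env_val=450 → 450
item=M: override_val=NULL, env_val=NULL, → literal 671 → 671
item=Q: override_val=23 → 23
item=R: override_val=316 → 316
item=S: override_val=NULL, env_val=404 → 404
item=U: override_val=NULL, env_val=55 → 55
item=X: override_val=NULL, env_val=466 → 466
item=Y: override_val=NULL, env_val=772 → 772
item=Z: override_val=381 → 381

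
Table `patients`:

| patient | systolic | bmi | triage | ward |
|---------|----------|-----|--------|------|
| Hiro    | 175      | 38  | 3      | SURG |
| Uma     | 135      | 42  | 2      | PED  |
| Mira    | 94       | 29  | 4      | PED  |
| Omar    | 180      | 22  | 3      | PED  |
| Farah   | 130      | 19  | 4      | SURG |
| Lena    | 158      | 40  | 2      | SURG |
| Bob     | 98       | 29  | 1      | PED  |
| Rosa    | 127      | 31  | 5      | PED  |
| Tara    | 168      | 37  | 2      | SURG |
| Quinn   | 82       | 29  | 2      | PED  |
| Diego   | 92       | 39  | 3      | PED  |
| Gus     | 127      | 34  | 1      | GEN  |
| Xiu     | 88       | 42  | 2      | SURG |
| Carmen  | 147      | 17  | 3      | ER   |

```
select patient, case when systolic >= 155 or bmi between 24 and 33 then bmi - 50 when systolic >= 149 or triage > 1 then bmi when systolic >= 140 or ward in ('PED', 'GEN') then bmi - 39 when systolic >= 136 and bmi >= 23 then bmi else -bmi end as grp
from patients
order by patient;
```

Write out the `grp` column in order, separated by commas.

patient=Bob: systolic >= 155 or bmi between 24 and 33 → -21
patient=Carmen: systolic >= 149 or triage > 1 → 17
patient=Diego: systolic >= 149 or triage > 1 → 39
patient=Farah: systolic >= 149 or triage > 1 → 19
patient=Gus: systolic >= 140 or ward in ('PED', 'GEN') → -5
patient=Hiro: systolic >= 155 or bmi between 24 and 33 → -12
patient=Lena: systolic >= 155 or bmi between 24 and 33 → -10
patient=Mira: systolic >= 155 or bmi between 24 and 33 → -21
patient=Omar: systolic >= 155 or bmi between 24 and 33 → -28
patient=Quinn: systolic >= 155 or bmi between 24 and 33 → -21
patient=Rosa: systolic >= 155 or bmi between 24 and 33 → -19
patient=Tara: systolic >= 155 or bmi between 24 and 33 → -13
patient=Uma: systolic >= 149 or triage > 1 → 42
patient=Xiu: systolic >= 149 or triage > 1 → 42

-21, 17, 39, 19, -5, -12, -10, -21, -28, -21, -19, -13, 42, 42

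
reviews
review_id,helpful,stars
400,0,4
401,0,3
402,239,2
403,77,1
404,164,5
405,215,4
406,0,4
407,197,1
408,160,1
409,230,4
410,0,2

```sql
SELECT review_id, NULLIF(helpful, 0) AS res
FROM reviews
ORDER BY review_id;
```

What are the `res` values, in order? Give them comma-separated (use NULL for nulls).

NULL, NULL, 239, 77, 164, 215, NULL, 197, 160, 230, NULL

review_id=400: helpful=0 vs 0: equal → NULL
review_id=401: helpful=0 vs 0: equal → NULL
review_id=402: helpful=239 vs 0: differ → 239
review_id=403: helpful=77 vs 0: differ → 77
review_id=404: helpful=164 vs 0: differ → 164
review_id=405: helpful=215 vs 0: differ → 215
review_id=406: helpful=0 vs 0: equal → NULL
review_id=407: helpful=197 vs 0: differ → 197
review_id=408: helpful=160 vs 0: differ → 160
review_id=409: helpful=230 vs 0: differ → 230
review_id=410: helpful=0 vs 0: equal → NULL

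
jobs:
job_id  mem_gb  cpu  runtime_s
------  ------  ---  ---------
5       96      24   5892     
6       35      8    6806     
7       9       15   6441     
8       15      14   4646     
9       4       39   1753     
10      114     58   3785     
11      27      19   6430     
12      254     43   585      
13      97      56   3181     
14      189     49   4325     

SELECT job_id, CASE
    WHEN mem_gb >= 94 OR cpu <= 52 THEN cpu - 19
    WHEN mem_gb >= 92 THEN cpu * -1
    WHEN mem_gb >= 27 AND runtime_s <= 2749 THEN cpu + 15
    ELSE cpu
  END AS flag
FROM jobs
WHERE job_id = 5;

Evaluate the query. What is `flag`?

job_id = 5: mem_gb=96, cpu=24, runtime_s=5892.
mem_gb >= 94 OR cpu <= 52 → true → 5

5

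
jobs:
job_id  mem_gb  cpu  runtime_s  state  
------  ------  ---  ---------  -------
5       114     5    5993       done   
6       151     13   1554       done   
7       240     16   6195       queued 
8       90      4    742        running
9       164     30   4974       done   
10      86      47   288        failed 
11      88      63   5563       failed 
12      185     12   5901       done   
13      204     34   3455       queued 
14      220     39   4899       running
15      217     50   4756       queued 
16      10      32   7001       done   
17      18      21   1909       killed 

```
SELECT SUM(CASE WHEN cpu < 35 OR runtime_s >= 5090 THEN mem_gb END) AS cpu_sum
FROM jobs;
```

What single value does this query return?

job_id=5: ✓ → 114
job_id=6: ✓ → 151
job_id=7: ✓ → 240
job_id=8: ✓ → 90
job_id=9: ✓ → 164
job_id=10: ✗
job_id=11: ✓ → 88
job_id=12: ✓ → 185
job_id=13: ✓ → 204
job_id=14: ✗
job_id=15: ✗
job_id=16: ✓ → 10
job_id=17: ✓ → 18
cpu_sum = 114 + 151 + 240 + 90 + 164 + 88 + 185 + 204 + 10 + 18 = 1264

1264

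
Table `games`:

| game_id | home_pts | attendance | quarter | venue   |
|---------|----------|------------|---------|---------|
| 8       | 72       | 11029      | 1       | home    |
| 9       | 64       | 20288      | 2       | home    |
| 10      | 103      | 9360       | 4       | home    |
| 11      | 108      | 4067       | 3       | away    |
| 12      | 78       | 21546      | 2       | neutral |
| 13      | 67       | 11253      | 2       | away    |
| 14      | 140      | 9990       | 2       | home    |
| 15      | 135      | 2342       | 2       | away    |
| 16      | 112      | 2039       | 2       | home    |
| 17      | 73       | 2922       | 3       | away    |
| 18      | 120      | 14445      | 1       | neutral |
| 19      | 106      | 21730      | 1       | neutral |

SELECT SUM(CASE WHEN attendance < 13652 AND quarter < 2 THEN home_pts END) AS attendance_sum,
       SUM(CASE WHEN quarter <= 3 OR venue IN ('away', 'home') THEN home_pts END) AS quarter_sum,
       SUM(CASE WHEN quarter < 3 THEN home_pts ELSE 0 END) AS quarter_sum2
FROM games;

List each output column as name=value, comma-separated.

attendance_sum=72, quarter_sum=1178, quarter_sum2=894

[attendance_sum: attendance < 13652 AND quarter < 2]
game_id=8: ✓ → 72
game_id=9: ✗
game_id=10: ✗
game_id=11: ✗
game_id=12: ✗
game_id=13: ✗
game_id=14: ✗
game_id=15: ✗
game_id=16: ✗
game_id=17: ✗
game_id=18: ✗
game_id=19: ✗
attendance_sum = 72
—
[quarter_sum: quarter <= 3 OR venue IN ('away', 'home')]
game_id=8: ✓ → 72
game_id=9: ✓ → 64
game_id=10: ✓ → 103
game_id=11: ✓ → 108
game_id=12: ✓ → 78
game_id=13: ✓ → 67
game_id=14: ✓ → 140
game_id=15: ✓ → 135
game_id=16: ✓ → 112
game_id=17: ✓ → 73
game_id=18: ✓ → 120
game_id=19: ✓ → 106
quarter_sum = 72 + 64 + 103 + 108 + 78 + 67 + 140 + 135 + 112 + 73 + 120 + 106 = 1178
—
[quarter_sum2: quarter < 3]
game_id=8: ✓ → 72
game_id=9: ✓ → 64
game_id=10: ✗
game_id=11: ✗
game_id=12: ✓ → 78
game_id=13: ✓ → 67
game_id=14: ✓ → 140
game_id=15: ✓ → 135
game_id=16: ✓ → 112
game_id=17: ✗
game_id=18: ✓ → 120
game_id=19: ✓ → 106
quarter_sum2 = 72 + 64 + 78 + 67 + 140 + 135 + 112 + 120 + 106 = 894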